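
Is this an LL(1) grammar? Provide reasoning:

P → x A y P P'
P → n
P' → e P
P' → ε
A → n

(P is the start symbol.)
Relevant sets:
  FOLLOW(P') = { $, 'e' }

For P:
  PREDICT(P → x A y P P') = { 'x' }
  PREDICT(P → n) = { 'n' }
For P':
  PREDICT(P' → e P) = { 'e' }
  PREDICT(P' → ε) = { $, 'e' }
A has a single production, so nothing to check there.

Conflict found: Predict set conflict for P': { 'e' }
The grammar is NOT LL(1).

Answer: No. Predict set conflict for P': { 'e' }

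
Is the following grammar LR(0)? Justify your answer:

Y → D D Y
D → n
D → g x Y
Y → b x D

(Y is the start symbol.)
A grammar is LR(0) if no state in the canonical LR(0) collection has:
  - both a shift item (dot before a terminal) and a complete item (shift-reduce conflict), or
  - two or more complete items (reduce-reduce conflict; the accept item [Y' → Y .] counts as a complete item here).

Augment with Y' → Y and build the canonical LR(0) collection (I0 = CLOSURE({[Y' → . Y]}), then GOTO on every symbol after a dot until no new states appear). It has 12 states:
  I0: { [D → . g x Y], [D → . n], [Y → . D D Y], [Y → . b x D], [Y' → . Y] }  — shift
  I1: { [D → . g x Y], [D → . n], [Y → D . D Y] }  — shift
  I2: { [Y' → Y .] }  — accept
  I3: { [Y → b . x D] }  — shift
  I4: { [D → g . x Y] }  — shift
  I5: { [D → n .] }  — reduce
  I6: { [D → . g x Y], [D → . n], [D → g x . Y], [Y → . D D Y], [Y → . b x D] }  — shift
  I7: { [D → g x Y .] }  — reduce
  I8: { [D → . g x Y], [D → . n], [Y → b x . D] }  — shift
  I9: { [Y → b x D .] }  — reduce
  I10: { [D → . g x Y], [D → . n], [Y → . D D Y], [Y → . b x D], [Y → D D . Y] }  — shift
  I11: { [Y → D D Y .] }  — reduce

Every state is either a pure shift/goto state or contains exactly one complete item and nothing to shift — no conflicts. The grammar is LR(0).

Answer: Yes, the grammar is LR(0)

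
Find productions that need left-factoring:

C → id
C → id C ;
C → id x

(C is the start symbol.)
Left-factoring is needed when two productions for the same non-terminal
share a common prefix on the right-hand side.

Productions for C:
  C → id
  C → id C ;
  C → id x

Found common prefix 'id' in productions for C

Answer: Yes, C has productions with common prefix 'id'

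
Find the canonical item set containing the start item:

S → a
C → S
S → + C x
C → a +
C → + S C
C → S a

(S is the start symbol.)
First, augment the grammar with S' → S
I₀ = CLOSURE({ [S' → . S] }):
  [S' → . S] has the dot before S: add [S → . a], [S → . + C x]
No further items can be added.

I₀ = { [S → . + C x], [S → . a], [S' → . S] }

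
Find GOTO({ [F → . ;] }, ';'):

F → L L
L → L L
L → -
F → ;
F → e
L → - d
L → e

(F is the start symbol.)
{ [F → ; .] }

GOTO(I, ';') = CLOSURE({ [A → αX.β] : [A → α.Xβ] ∈ I, X = ';' })

Items with dot before ';', with the dot advanced:
  [F → . ;] → [F → ; .]
Closure adds nothing (no advanced item has the dot before a non-terminal).

GOTO = { [F → ; .] }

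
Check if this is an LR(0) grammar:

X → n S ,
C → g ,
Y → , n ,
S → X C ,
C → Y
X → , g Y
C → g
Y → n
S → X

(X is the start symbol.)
A grammar is LR(0) if no state in the canonical LR(0) collection has:
  - both a shift item (dot before a terminal) and a complete item (shift-reduce conflict), or
  - two or more complete items (reduce-reduce conflict; the accept item [X' → X .] counts as a complete item here).

Augment with X' → X and build the canonical LR(0) collection (I0 = CLOSURE({[X' → . X]}), then GOTO on every symbol after a dot until no new states appear). It has 18 states:
  I0: { [X → . , g Y], [X → . n S ,], [X' → . X] }  — shift
  I1: { [X → , . g Y] }  — shift
  I2: { [X' → X .] }  — accept
  I3: { [S → . X C ,], [S → . X], [X → . , g Y], [X → . n S ,], [X → n . S ,] }  — shift
  I4: { [X → n S . ,] }  — shift
  I5: { [C → . Y], [C → . g ,], [C → . g], [S → X . C ,], [S → X .], [Y → . , n ,], [Y → . n] }  — shift, reduce
  I6: { [Y → , . n ,] }  — shift
  I7: { [S → X C . ,] }  — shift
  I8: { [C → Y .] }  — reduce
  I9: { [C → g . ,], [C → g .] }  — shift, reduce
  I10: { [Y → n .] }  — reduce
  I11: { [C → g , .] }  — reduce
  I12: { [S → X C , .] }  — reduce
  I13: { [Y → , n . ,] }  — shift
  I14: { [Y → , n , .] }  — reduce
  I15: { [X → n S , .] }  — reduce
  I16: { [X → , g . Y], [Y → . , n ,], [Y → . n] }  — shift
  I17: { [X → , g Y .] }  — reduce

Conflict in state I5:
  Shift-reduce conflict between [S → X .] and [C → . g]
So the grammar is NOT LR(0).

Answer: No. Shift-reduce conflict between [S → X .] and [C → . g]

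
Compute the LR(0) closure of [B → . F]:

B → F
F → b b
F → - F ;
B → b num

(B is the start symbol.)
Start with: [B → . F]
  [B → . F] has the dot before F: add [F → . b b], [F → . - F ;]
No further items can be added.

CLOSURE = { [B → . F], [F → . - F ;], [F → . b b] }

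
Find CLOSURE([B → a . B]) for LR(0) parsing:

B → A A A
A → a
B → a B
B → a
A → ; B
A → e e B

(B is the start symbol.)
Start with: [B → a . B]
  [B → a . B] has the dot before B: add [B → . A A A], [B → . a B], [B → . a]
  [B → . A A A] has the dot before A: add [A → . a], [A → . ; B], [A → . e e B]
No further items can be added.

CLOSURE = { [A → . ; B], [A → . a], [A → . e e B], [B → . A A A], [B → . a B], [B → . a], [B → a . B] }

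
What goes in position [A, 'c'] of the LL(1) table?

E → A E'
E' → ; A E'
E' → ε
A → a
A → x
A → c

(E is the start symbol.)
To find M[A, 'c'], we find productions for A where 'c' is in the predict set (PREDICT(N → α) = (FIRST(α) \ {ε}) ∪ (FOLLOW(N) if α ⇒* ε)).

A → a: PREDICT = { 'a' }
A → x: PREDICT = { 'x' }
A → c: PREDICT = { 'c' }
  'c' is in predict set, so this production goes in M[A, 'c']

M[A, 'c'] = A → c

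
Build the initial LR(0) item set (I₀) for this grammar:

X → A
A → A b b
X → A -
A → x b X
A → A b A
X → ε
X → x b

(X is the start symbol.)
First, augment the grammar with X' → X
I₀ = CLOSURE({ [X' → . X] }):
  [X' → . X] has the dot before X: add [X → . A], [X → . A -], [X → .], [X → . x b]
  [X → . A] has the dot before A: add [A → . A b b], [A → . x b X], [A → . A b A]
No further items can be added.

I₀ = { [A → . A b A], [A → . A b b], [A → . x b X], [X → . A -], [X → . A], [X → . x b], [X → .], [X' → . X] }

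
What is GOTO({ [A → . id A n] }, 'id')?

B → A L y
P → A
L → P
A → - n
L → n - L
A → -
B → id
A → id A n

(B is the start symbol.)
GOTO(I, 'id') = CLOSURE({ [A → αX.β] : [A → α.Xβ] ∈ I, X = 'id' })

Items with dot before 'id', with the dot advanced:
  [A → . id A n] → [A → id . A n]
Closure of the advanced items:
  [A → id . A n] has the dot before A: add [A → . - n], [A → . -], [A → . id A n]

GOTO = { [A → . - n], [A → . -], [A → . id A n], [A → id . A n] }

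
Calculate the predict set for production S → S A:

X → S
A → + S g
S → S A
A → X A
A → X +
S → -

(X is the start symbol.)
{ '-' }

PREDICT(S → S A) = (FIRST(RHS) \ {ε}) ∪ (FOLLOW(S) if ε ∈ FIRST(RHS), i.e. RHS ⇒* ε)
FIRST(S) = { '-' }
FIRST(S A) = { '-' }
ε ∉ FIRST(S A), so FOLLOW(S) is not added.
PREDICT(S → S A) = { '-' }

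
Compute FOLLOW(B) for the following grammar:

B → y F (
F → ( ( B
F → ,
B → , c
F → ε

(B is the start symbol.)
{ $, '(' }

To compute FOLLOW(B), find every occurrence of B on a right-hand side N → α B β: add FIRST(β) \ {ε}, and if β is empty or nullable also add FOLLOW(N). Iterate to a fixed point.

B is the start symbol, so $ ∈ FOLLOW(B).
In F → ( ( B: B is at the end, add FOLLOW(F)

The FOLLOW sets referred to above (computed the same way, to a fixed point):
  FOLLOW(F) = { '(' }

Taking the union: FOLLOW(B) = { $, '(' }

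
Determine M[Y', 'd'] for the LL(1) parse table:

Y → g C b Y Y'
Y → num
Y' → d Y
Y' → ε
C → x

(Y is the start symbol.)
Y' → d Y, Y' → ε

To find M[Y', 'd'], we find productions for Y' where 'd' is in the predict set (PREDICT(N → α) = (FIRST(α) \ {ε}) ∪ (FOLLOW(N) if α ⇒* ε)).

Relevant sets:
  FOLLOW(Y') = { $, 'd' }

Y' → d Y: PREDICT = { 'd' }
  'd' is in predict set, so this production goes in M[Y', 'd']
Y' → ε: PREDICT = { $, 'd' }
  'd' is in predict set, so this production goes in M[Y', 'd']

M[Y', 'd'] = Y' → d Y, Y' → ε  (a multiply-defined cell — the grammar is not LL(1))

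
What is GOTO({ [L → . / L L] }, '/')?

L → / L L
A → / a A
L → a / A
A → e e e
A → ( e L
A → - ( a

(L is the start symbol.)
GOTO(I, '/') = CLOSURE({ [A → αX.β] : [A → α.Xβ] ∈ I, X = '/' })

Items with dot before '/', with the dot advanced:
  [L → . / L L] → [L → / . L L]
Closure of the advanced items:
  [L → / . L L] has the dot before L: add [L → . / L L], [L → . a / A]

GOTO = { [L → . / L L], [L → . a / A], [L → / . L L] }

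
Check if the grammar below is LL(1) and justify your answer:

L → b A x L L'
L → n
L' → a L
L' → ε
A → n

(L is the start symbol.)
A grammar is LL(1) if for each non-terminal N with multiple productions, the predict sets of those productions are pairwise disjoint, where PREDICT(N → α) = (FIRST(α) \ {ε}) ∪ (FOLLOW(N) if α ⇒* ε).

Relevant sets:
  FOLLOW(L') = { $, 'a' }

For L:
  PREDICT(L → b A x L L') = { 'b' }
  PREDICT(L → n) = { 'n' }
For L':
  PREDICT(L' → a L) = { 'a' }
  PREDICT(L' → ε) = { $, 'a' }
A has a single production, so nothing to check there.

Conflict found: Predict set conflict for L': { 'a' }
The grammar is NOT LL(1).

Answer: No. Predict set conflict for L': { 'a' }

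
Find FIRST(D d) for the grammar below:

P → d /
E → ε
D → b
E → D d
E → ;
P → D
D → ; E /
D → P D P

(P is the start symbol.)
FIRST sets of the non-terminals involved (from the grammar, by fixed-point iteration):
  FIRST(D) = { ';', 'b', 'd' }

To compute FIRST(D d), process the symbols left to right:
Symbol D is a non-terminal. Add FIRST(D) \ {ε} = { ';', 'b', 'd' }
D is not nullable (ε ∉ FIRST(D)), so stop here.
FIRST(D d) = { ';', 'b', 'd' }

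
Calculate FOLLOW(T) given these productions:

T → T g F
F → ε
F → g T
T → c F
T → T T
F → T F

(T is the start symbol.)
To compute FOLLOW(T), find every occurrence of T on a right-hand side N → α T β: add FIRST(β) \ {ε}, and if β is empty or nullable also add FOLLOW(N). Iterate to a fixed point.

T is the start symbol, so $ ∈ FOLLOW(T).
In T → T g F: T is followed by g F, add FIRST(g F) \ {ε} = { 'g' }
In F → g T: T is at the end, add FOLLOW(F)
In T → T T: T is followed by T, add FIRST(T) \ {ε} = { 'c' }
In T → T T: T is at the end; this adds FOLLOW(T) to itself — nothing new
In F → T F: T is followed by F, add FIRST(F) \ {ε} = { 'c', 'g' }
  F is nullable, so also add FOLLOW(F)

The FOLLOW sets referred to above (computed the same way, to a fixed point):
  FOLLOW(F) = { $, 'c', 'g' }

Taking the union: FOLLOW(T) = { $, 'c', 'g' }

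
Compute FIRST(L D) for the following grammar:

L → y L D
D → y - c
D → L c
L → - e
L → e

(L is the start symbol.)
FIRST sets of the non-terminals involved (from the grammar, by fixed-point iteration):
  FIRST(L) = { '-', 'e', 'y' }

To compute FIRST(L D), process the symbols left to right:
Symbol L is a non-terminal. Add FIRST(L) \ {ε} = { '-', 'e', 'y' }
L is not nullable (ε ∉ FIRST(L)), so stop here.
FIRST(L D) = { '-', 'e', 'y' }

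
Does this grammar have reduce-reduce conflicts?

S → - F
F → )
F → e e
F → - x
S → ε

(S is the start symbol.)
No reduce-reduce conflicts

Augment with S' → S and build the canonical LR(0) collection (I0 = CLOSURE({[S' → . S]}), then GOTO on every symbol after a dot until no new states appear). It has 9 states:
  I0: { [S → . - F], [S → .], [S' → . S] }  — shift, reduce
  I1: { [F → . )], [F → . - x], [F → . e e], [S → - . F] }  — shift
  I2: { [S' → S .] }  — accept
  I3: { [F → ) .] }  — reduce
  I4: { [F → - . x] }  — shift
  I5: { [S → - F .] }  — reduce
  I6: { [F → e . e] }  — shift
  I7: { [F → e e .] }  — reduce
  I8: { [F → - x .] }  — reduce

No state contains more than one complete item.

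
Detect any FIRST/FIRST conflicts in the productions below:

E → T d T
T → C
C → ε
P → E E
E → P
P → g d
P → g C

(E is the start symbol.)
A FIRST/FIRST conflict occurs when two productions N → α and N → β for the same non-terminal have FIRST(α) ∩ FIRST(β) ≠ ∅ (with ε ∈ FIRST of a nullable right-hand side, so two nullable alternatives also conflict).

FIRST sets of the non-terminals at (or reachable through a nullable prefix from) the front of some alternative:
  FIRST(T) = { ε }
  FIRST(P) = { 'd', 'g' }
  FIRST(E) = { 'd', 'g' }

Productions for E:
  E → T d T: FIRST = { 'd' }
  E → P: FIRST = { 'd', 'g' }
Productions for P:
  P → E E: FIRST = { 'd', 'g' }
  P → g d: FIRST = { 'g' }
  P → g C: FIRST = { 'g' }
T, C have only one production, so no FIRST/FIRST conflict is possible there.

Conflict for E: E → T d T and E → P
  Overlap: { 'd' }
Conflict for P: P → E E and P → g d
  Overlap: { 'g' }
Conflict for P: P → E E and P → g C
  Overlap: { 'g' }
Conflict for P: P → g d and P → g C
  Overlap: { 'g' }

Answer: Yes. E → T d T / E → P on { 'd' }; P → E E / P → g d on { 'g' }; P → E E / P → g C on { 'g' }; P → g d / P → g C on { 'g' }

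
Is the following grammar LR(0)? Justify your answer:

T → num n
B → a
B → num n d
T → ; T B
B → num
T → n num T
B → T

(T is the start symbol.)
Augment with T' → T and build the canonical LR(0) collection (I0 = CLOSURE({[T' → . T]}), then GOTO on every symbol after a dot until no new states appear). It has 15 states:
  I0: { [T → . ; T B], [T → . n num T], [T → . num n], [T' → . T] }  — shift
  I1: { [T → . ; T B], [T → . n num T], [T → . num n], [T → ; . T B] }  — shift
  I2: { [T' → T .] }  — accept
  I3: { [T → n . num T] }  — shift
  I4: { [T → num . n] }  — shift
  I5: { [T → num n .] }  — reduce
  I6: { [T → . ; T B], [T → . n num T], [T → . num n], [T → n num . T] }  — shift
  I7: { [T → n num T .] }  — reduce
  I8: { [B → . T], [B → . a], [B → . num n d], [B → . num], [T → . ; T B], [T → . n num T], [T → . num n], [T → ; T . B] }  — shift
  I9: { [T → ; T B .] }  — reduce
  I10: { [B → T .] }  — reduce
  I11: { [B → a .] }  — reduce
  I12: { [B → num . n d], [B → num .], [T → num . n] }  — shift, reduce
  I13: { [B → num n . d], [T → num n .] }  — shift, reduce
  I14: { [B → num n d .] }  — reduce

Conflict in state I12:
  Shift-reduce conflict between [B → num .] and [B → num . n d]
So the grammar is NOT LR(0).

Answer: No. Shift-reduce conflict between [B → num .] and [B → num . n d]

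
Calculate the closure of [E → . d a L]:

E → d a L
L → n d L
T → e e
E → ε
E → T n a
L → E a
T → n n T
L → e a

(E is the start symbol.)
{ [E → . d a L] }

To compute CLOSURE, for each item [A → α.Bβ] where B is a non-terminal, add [B → .γ] for all productions B → γ; repeat for the newly added items until nothing changes.

Start with: [E → . d a L]
The dot precedes the terminal d, so nothing is added.

CLOSURE = { [E → . d a L] }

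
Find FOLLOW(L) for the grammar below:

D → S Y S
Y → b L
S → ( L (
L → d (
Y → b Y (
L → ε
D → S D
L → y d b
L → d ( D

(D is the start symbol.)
In Y → b L: L is at the end, add FOLLOW(Y)
In S → ( L (: L is followed by '(', add FIRST('(') \ {ε} = { '(' }

The FOLLOW sets referred to above (computed the same way, to a fixed point):
  FOLLOW(Y) = { '(' }

Taking the union: FOLLOW(L) = { '(' }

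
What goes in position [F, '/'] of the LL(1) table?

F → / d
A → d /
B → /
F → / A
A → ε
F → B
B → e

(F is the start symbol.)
F → / d, F → / A, F → B

To find M[F, '/'], we find productions for F where '/' is in the predict set (PREDICT(N → α) = (FIRST(α) \ {ε}) ∪ (FOLLOW(N) if α ⇒* ε)).

Relevant sets:
  FIRST(B) = { '/', 'e' }

F → / d: PREDICT = { '/' }
  '/' is in predict set, so this production goes in M[F, '/']
F → / A: PREDICT = { '/' }
  '/' is in predict set, so this production goes in M[F, '/']
F → B: PREDICT = { '/', 'e' }
  '/' is in predict set, so this production goes in M[F, '/']

M[F, '/'] = F → / d, F → / A, F → B  (a multiply-defined cell — the grammar is not LL(1))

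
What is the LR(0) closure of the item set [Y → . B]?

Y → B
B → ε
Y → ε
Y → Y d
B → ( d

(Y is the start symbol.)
{ [B → . ( d], [B → .], [Y → . B] }

To compute CLOSURE, for each item [A → α.Bβ] where B is a non-terminal, add [B → .γ] for all productions B → γ; repeat for the newly added items until nothing changes.

Start with: [Y → . B]
  [Y → . B] has the dot before B: add [B → .], [B → . ( d]
No further items can be added.

CLOSURE = { [B → . ( d], [B → .], [Y → . B] }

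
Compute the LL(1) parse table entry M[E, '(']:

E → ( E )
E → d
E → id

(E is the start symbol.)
E → ( E )

To find M[E, '('], we find productions for E where '(' is in the predict set (PREDICT(N → α) = (FIRST(α) \ {ε}) ∪ (FOLLOW(N) if α ⇒* ε)).

E → ( E ): PREDICT = { '(' }
  '(' is in predict set, so this production goes in M[E, '(']
E → d: PREDICT = { 'd' }
E → id: PREDICT = { 'id' }

M[E, '('] = E → ( E )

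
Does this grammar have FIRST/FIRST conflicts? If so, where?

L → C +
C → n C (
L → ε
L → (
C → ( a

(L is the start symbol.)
Yes. L → C '+' / L → '(' on { '(' }

FIRST sets of the non-terminals at (or reachable through a nullable prefix from) the front of some alternative:
  FIRST(C) = { '(', 'n' }

Productions for L:
  L → C +: FIRST = { '(', 'n' }
  L → ε: FIRST = { ε }
  L → (: FIRST = { '(' }
Productions for C:
  C → n C (: FIRST = { 'n' }
  C → ( a: FIRST = { '(' }

Conflict for L: L → C + and L → (
  Overlap: { '(' }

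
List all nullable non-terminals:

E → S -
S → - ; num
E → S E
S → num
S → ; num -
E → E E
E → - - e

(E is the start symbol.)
A non-terminal is nullable if it can derive ε (the empty string): either it has an ε-production, or it has a production whose right-hand side consists entirely of nullable non-terminals.

There are no ε-productions, so no non-terminal can derive ε.
No non-terminals are nullable.

Answer: None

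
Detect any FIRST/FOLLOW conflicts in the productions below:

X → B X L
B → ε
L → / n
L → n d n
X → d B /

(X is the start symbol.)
No FIRST/FOLLOW conflicts.

A FIRST/FOLLOW conflict occurs when a non-terminal N has a nullable alternative N → β (β ⇒* ε) and another alternative N → α with FIRST(α) ∩ FOLLOW(N) ≠ ∅: on such a lookahead the parser cannot decide between expanding α and letting N vanish via β.

Nullable non-terminals: B.
B has a nullable alternative but only one production, so nothing to check.

L, X have no nullable alternative, so no FIRST/FOLLOW check is needed there.

No FIRST/FOLLOW conflicts found.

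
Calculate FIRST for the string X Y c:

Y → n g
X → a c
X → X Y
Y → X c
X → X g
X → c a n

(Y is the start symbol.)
FIRST sets of the non-terminals involved (from the grammar, by fixed-point iteration):
  FIRST(X) = { 'a', 'c' }

To compute FIRST(X Y c), process the symbols left to right:
Symbol X is a non-terminal. Add FIRST(X) \ {ε} = { 'a', 'c' }
X is not nullable (ε ∉ FIRST(X)), so stop here.
FIRST(X Y c) = { 'a', 'c' }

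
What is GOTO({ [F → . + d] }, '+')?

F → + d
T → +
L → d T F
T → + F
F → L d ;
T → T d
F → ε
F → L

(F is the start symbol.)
{ [F → + . d] }

GOTO(I, '+') = CLOSURE({ [A → αX.β] : [A → α.Xβ] ∈ I, X = '+' })

Items with dot before '+', with the dot advanced:
  [F → . + d] → [F → + . d]
Closure adds nothing (no advanced item has the dot before a non-terminal).

GOTO = { [F → + . d] }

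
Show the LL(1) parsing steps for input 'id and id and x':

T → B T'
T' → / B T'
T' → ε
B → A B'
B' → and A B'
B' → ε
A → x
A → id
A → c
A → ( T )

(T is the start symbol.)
LL(1) parsing maintains a stack (initially the start symbol over $) and the input. At each step: if the stack top is a terminal, match it against the current input token; if it is a non-terminal N, replace it with the RHS of M[N, lookahead] (the unique production whose predict set contains the lookahead).

Stack is shown with the top on the left.

Stack          Input              Action
----------------------------------------
T $            id and id and x $  output T → B T'
B T' $         id and id and x $  output B → A B'
A B' T' $      id and id and x $  output A → id
id B' T' $     id and id and x $  match 'id'
B' T' $        and id and x $     output B' → and A B'
and A B' T' $  and id and x $     match 'and'
A B' T' $      id and x $         output A → id
id B' T' $     id and x $         match 'id'
B' T' $        and x $            output B' → and A B'
and A B' T' $  and x $            match 'and'
A B' T' $      x $                output A → x
x B' T' $      x $                match 'x'
B' T' $        $                  output B' → ε
T' $           $                  output T' → ε
$              $                  accept

The string is accepted.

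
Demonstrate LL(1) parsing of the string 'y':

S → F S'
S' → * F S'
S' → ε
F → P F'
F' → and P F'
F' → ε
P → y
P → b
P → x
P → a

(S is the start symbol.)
LL(1) parsing maintains a stack (initially the start symbol over $) and the input. At each step: if the stack top is a terminal, match it against the current input token; if it is a non-terminal N, replace it with the RHS of M[N, lookahead] (the unique production whose predict set contains the lookahead).

Stack is shown with the top on the left.

Stack      Input  Action
------------------------
S $        y $    output S → F S'
F S' $     y $    output F → P F'
P F' S' $  y $    output P → y
y F' S' $  y $    match 'y'
F' S' $    $      output F' → ε
S' $       $      output S' → ε
$          $      accept

The string is accepted.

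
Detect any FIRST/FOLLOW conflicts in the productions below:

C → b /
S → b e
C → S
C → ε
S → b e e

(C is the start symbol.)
No FIRST/FOLLOW conflicts.

Nullable non-terminals: C.
FIRST sets used below: FIRST(S) = { 'b' }

C: nullable alternative(s) C → ε; FOLLOW(C) = { $ }
  C → b /: FIRST \ {ε} = { 'b' } — disjoint from FOLLOW(C)
  C → S: FIRST \ {ε} = { 'b' } — disjoint from FOLLOW(C)
  C → ε: FIRST \ {ε} = { } — this is the only nullable alternative, skip

S has no nullable alternative, so no FIRST/FOLLOW check is needed there.

No FIRST/FOLLOW conflicts found.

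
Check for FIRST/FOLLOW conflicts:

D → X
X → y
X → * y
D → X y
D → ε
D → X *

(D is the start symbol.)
No FIRST/FOLLOW conflicts.

A FIRST/FOLLOW conflict occurs when a non-terminal N has a nullable alternative N → β (β ⇒* ε) and another alternative N → α with FIRST(α) ∩ FOLLOW(N) ≠ ∅: on such a lookahead the parser cannot decide between expanding α and letting N vanish via β.

Nullable non-terminals: D.
FIRST sets used below: FIRST(X) = { '*', 'y' }

D: nullable alternative(s) D → ε; FOLLOW(D) = { $ }
  D → X: FIRST \ {ε} = { '*', 'y' } — disjoint from FOLLOW(D)
  D → X y: FIRST \ {ε} = { '*', 'y' } — disjoint from FOLLOW(D)
  D → ε: FIRST \ {ε} = { } — this is the only nullable alternative, skip
  D → X *: FIRST \ {ε} = { '*', 'y' } — disjoint from FOLLOW(D)

X has no nullable alternative, so no FIRST/FOLLOW check is needed there.

No FIRST/FOLLOW conflicts found.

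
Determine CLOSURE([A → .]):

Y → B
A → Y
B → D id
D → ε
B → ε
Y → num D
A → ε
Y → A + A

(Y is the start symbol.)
{ [A → .] }

To compute CLOSURE, for each item [A → α.Bβ] where B is a non-terminal, add [B → .γ] for all productions B → γ; repeat for the newly added items until nothing changes.

Start with: [A → .]
The dot is at the end, so nothing is added.

CLOSURE = { [A → .] }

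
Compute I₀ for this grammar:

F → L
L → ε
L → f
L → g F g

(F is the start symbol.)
First, augment the grammar with F' → F
I₀ = CLOSURE({ [F' → . F] }):
  [F' → . F] has the dot before F: add [F → . L]
  [F → . L] has the dot before L: add [L → .], [L → . f], [L → . g F g]
No further items can be added.

I₀ = { [F → . L], [F' → . F], [L → . f], [L → . g F g], [L → .] }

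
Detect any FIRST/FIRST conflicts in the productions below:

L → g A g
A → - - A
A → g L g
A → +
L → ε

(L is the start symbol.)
No FIRST/FIRST conflicts.

A FIRST/FIRST conflict occurs when two productions N → α and N → β for the same non-terminal have FIRST(α) ∩ FIRST(β) ≠ ∅ (with ε ∈ FIRST of a nullable right-hand side, so two nullable alternatives also conflict).

Productions for L:
  L → g A g: FIRST = { 'g' }
  L → ε: FIRST = { ε }
Productions for A:
  A → - - A: FIRST = { '-' }
  A → g L g: FIRST = { 'g' }
  A → +: FIRST = { '+' }

All alternatives of each non-terminal have pairwise disjoint FIRST sets.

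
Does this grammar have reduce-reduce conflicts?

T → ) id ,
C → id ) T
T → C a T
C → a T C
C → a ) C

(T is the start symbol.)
A reduce-reduce conflict occurs when an LR(0) state has two complete items [A → α .] and [B → β .] — both call for a reduction, and with no lookahead the parser cannot choose between them.

Augment with T' → T and build the canonical LR(0) collection (I0 = CLOSURE({[T' → . T]}), then GOTO on every symbol after a dot until no new states appear). It has 17 states:
  I0: { [C → . a ) C], [C → . a T C], [C → . id ) T], [T → . ) id ,], [T → . C a T], [T' → . T] }  — shift
  I1: { [T → ) . id ,] }  — shift
  I2: { [T → C . a T] }  — shift
  I3: { [T' → T .] }  — accept
  I4: { [C → . a ) C], [C → . a T C], [C → . id ) T], [C → a . ) C], [C → a . T C], [T → . ) id ,], [T → . C a T] }  — shift
  I5: { [C → id . ) T] }  — shift
  I6: { [C → . a ) C], [C → . a T C], [C → . id ) T], [C → id ) . T], [T → . ) id ,], [T → . C a T] }  — shift
  I7: { [C → id ) T .] }  — reduce
  I8: { [C → . a ) C], [C → . a T C], [C → . id ) T], [C → a ) . C], [T → ) . id ,] }  — shift
  I9: { [C → . a ) C], [C → . a T C], [C → . id ) T], [C → a T . C] }  — shift
  I10: { [C → a T C .] }  — reduce
  I11: { [C → a ) C .] }  — reduce
  I12: { [C → id . ) T], [T → ) id . ,] }  — shift
  I13: { [T → ) id , .] }  — reduce
  I14: { [C → . a ) C], [C → . a T C], [C → . id ) T], [T → . ) id ,], [T → . C a T], [T → C a . T] }  — shift
  I15: { [T → C a T .] }  — reduce
  I16: { [T → ) id . ,] }  — shift

No state contains more than one complete item.

Answer: No reduce-reduce conflicts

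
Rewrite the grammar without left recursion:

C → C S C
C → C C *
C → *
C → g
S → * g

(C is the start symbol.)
C is directly left-recursive. The standard transformation for
  A → A α₁ | ... | A α_m | β₁ | ... | β_n
is
  A  → β₁ A' | ... | β_n A'
  A' → α₁ A' | ... | α_m A' | ε

C → * becomes C → * C'
C → g becomes C → g C'
C → C S C becomes C' → S C C'
C → C C * becomes C' → C * C'
Add C' → ε

Productions for other non-terminals are unchanged:
  S → * g

Resulting grammar:
C → * C'
C → g C'
C' → S C C'
C' → C * C'
C' → ε
S → * g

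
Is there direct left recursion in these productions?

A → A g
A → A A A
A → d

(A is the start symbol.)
Yes, A is left-recursive

Direct left recursion occurs when N → N α for some non-terminal N (the right-hand side begins with the left-hand side itself).

A → A g: LEFT RECURSIVE (starts with A)
A → A A A: LEFT RECURSIVE (starts with A)
A → d: starts with d

The grammar has direct left recursion on: A.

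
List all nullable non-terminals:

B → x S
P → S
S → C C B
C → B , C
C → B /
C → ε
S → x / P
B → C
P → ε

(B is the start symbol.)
A non-terminal is nullable if it can derive ε (the empty string): either it has an ε-production, or it has a production whose right-hand side consists entirely of nullable non-terminals.

ε-productions: C → ε, P → ε
So C, P are immediately nullable.
B → C: every symbol on the right is nullable, so B is nullable too.
S → C C B: every symbol on the right is nullable, so S is nullable too.
Every non-terminal is now nullable.
Nullable = { 'B', 'C', 'P', 'S' }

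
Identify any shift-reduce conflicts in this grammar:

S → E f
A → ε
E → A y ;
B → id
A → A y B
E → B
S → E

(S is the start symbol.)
Yes — I0: [A → .] vs [B → . id]; I3: [S → E .] vs [S → E . f]

A shift-reduce conflict occurs when an LR(0) state has both:
  - a complete (reduce) item [A → α .] (dot at the end), and
  - a shift item [B → β . c γ] (dot before a terminal).

Augment with S' → S and build the canonical LR(0) collection (I0 = CLOSURE({[S' → . S]}), then GOTO on every symbol after a dot until no new states appear). It has 10 states:
  I0: { [A → . A y B], [A → .], [B → . id], [E → . A y ;], [E → . B], [S → . E f], [S → . E], [S' → . S] }  — shift, reduce
  I1: { [A → A . y B], [E → A . y ;] }  — shift
  I2: { [E → B .] }  — reduce
  I3: { [S → E . f], [S → E .] }  — shift, reduce
  I4: { [S' → S .] }  — accept
  I5: { [B → id .] }  — reduce
  I6: { [S → E f .] }  — reduce
  I7: { [A → A y . B], [B → . id], [E → A y . ;] }  — shift
  I8: { [E → A y ; .] }  — reduce
  I9: { [A → A y B .] }  — reduce

I0 contains reduce item [A → .] and shift item [B → . id] — shift-reduce conflict.
I3 contains reduce item [S → E .] and shift item [S → E . f] — shift-reduce conflict.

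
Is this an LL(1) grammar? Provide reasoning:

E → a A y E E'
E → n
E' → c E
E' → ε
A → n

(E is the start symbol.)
No. Predict set conflict for E': { 'c' }

Relevant sets:
  FOLLOW(E') = { $, 'c' }

For E:
  PREDICT(E → a A y E E') = { 'a' }
  PREDICT(E → n) = { 'n' }
For E':
  PREDICT(E' → c E) = { 'c' }
  PREDICT(E' → ε) = { $, 'c' }
A has a single production, so nothing to check there.

Conflict found: Predict set conflict for E': { 'c' }
The grammar is NOT LL(1).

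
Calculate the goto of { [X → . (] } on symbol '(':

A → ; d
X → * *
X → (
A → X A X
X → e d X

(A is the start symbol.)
{ [X → ( .] }

GOTO(I, '(') = CLOSURE({ [A → αX.β] : [A → α.Xβ] ∈ I, X = '(' })

Items with dot before '(', with the dot advanced:
  [X → . (] → [X → ( .]
Closure adds nothing (no advanced item has the dot before a non-terminal).

GOTO = { [X → ( .] }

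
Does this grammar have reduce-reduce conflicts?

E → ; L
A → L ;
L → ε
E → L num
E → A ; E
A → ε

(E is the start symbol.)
Yes — I0: [A → .] vs [L → .]; I7: [A → .] vs [L → .]

A reduce-reduce conflict occurs when an LR(0) state has two complete items [A → α .] and [B → β .] — both call for a reduction, and with no lookahead the parser cannot choose between them.

Augment with E' → E and build the canonical LR(0) collection (I0 = CLOSURE({[E' → . E]}), then GOTO on every symbol after a dot until no new states appear). It has 10 states:
  I0: { [A → . L ;], [A → .], [E → . ; L], [E → . A ; E], [E → . L num], [E' → . E], [L → .] }  — shift, 2 reduces
  I1: { [E → ; . L], [L → .] }  — reduce
  I2: { [E → A . ; E] }  — shift
  I3: { [E' → E .] }  — accept
  I4: { [A → L . ;], [E → L . num] }  — shift
  I5: { [A → L ; .] }  — reduce
  I6: { [E → L num .] }  — reduce
  I7: { [A → . L ;], [A → .], [E → . ; L], [E → . A ; E], [E → . L num], [E → A ; . E], [L → .] }  — shift, 2 reduces
  I8: { [E → A ; E .] }  — reduce
  I9: { [E → ; L .] }  — reduce

I0 contains complete items [A → .], [L → .] — reduce-reduce conflict.
I7 contains complete items [A → .], [L → .] — reduce-reduce conflict.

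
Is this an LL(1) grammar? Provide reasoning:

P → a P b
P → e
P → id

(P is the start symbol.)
For P:
  PREDICT(P → a P b) = { 'a' }
  PREDICT(P → e) = { 'e' }
  PREDICT(P → id) = { 'id' }

All predict sets are disjoint. The grammar IS LL(1).

Answer: Yes, the grammar is LL(1).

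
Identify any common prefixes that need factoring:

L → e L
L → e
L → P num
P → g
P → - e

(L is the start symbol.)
Yes, L has productions with common prefix 'e'

Left-factoring is needed when two productions for the same non-terminal
share a common prefix on the right-hand side.

Productions for L:
  L → e L
  L → e
  L → P num
Productions for P:
  P → g
  P → - e

Found common prefix 'e' in productions for L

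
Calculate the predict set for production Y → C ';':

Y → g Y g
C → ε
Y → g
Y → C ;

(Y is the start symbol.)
{ ';' }

PREDICT(Y → C ';') = (FIRST(RHS) \ {ε}) ∪ (FOLLOW(Y) if ε ∈ FIRST(RHS), i.e. RHS ⇒* ε)
FIRST(C) = { ε }
FIRST(C ';') = { ';' }
ε ∉ FIRST(C ';'), so FOLLOW(Y) is not added.
PREDICT(Y → C ';') = { ';' }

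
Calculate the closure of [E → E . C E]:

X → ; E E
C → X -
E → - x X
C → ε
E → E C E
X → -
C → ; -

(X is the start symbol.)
Start with: [E → E . C E]
  [E → E . C E] has the dot before C: add [C → . X -], [C → .], [C → . ; -]
  [C → . X -] has the dot before X: add [X → . ; E E], [X → . -]
No further items can be added.

CLOSURE = { [C → . ; -], [C → . X -], [C → .], [E → E . C E], [X → . -], [X → . ; E E] }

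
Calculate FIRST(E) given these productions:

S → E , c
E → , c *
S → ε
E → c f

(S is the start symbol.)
{ ',', 'c' }

To compute FIRST(E), examine every production with E on the left-hand side, reading each right-hand side left to right until a non-nullable symbol is reached.

From E → , c *:
  - ',' is a terminal: add ',' and stop
From E → c f:
  - c is a terminal: add 'c' and stop

Collecting: FIRST(E) = { ',', 'c' }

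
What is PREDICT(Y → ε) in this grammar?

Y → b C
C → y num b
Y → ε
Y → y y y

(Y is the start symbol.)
PREDICT(Y → ε) = (FIRST(RHS) \ {ε}) ∪ (FOLLOW(Y) if ε ∈ FIRST(RHS), i.e. RHS ⇒* ε)
The right-hand side is ε (FIRST(ε) = { ε }), so the predict set is FOLLOW(Y) = { $ }
PREDICT(Y → ε) = { $ }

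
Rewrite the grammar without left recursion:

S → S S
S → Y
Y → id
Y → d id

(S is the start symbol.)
S → Y S'
S' → S S'
S' → ε
Y → id
Y → d id

S is directly left-recursive. The standard transformation for
  A → A α₁ | ... | A α_m | β₁ | ... | β_n
is
  A  → β₁ A' | ... | β_n A'
  A' → α₁ A' | ... | α_m A' | ε

S → Y becomes S → Y S'
S → S S becomes S' → S S'
Add S' → ε

Productions for other non-terminals are unchanged:
  Y → id
  Y → d id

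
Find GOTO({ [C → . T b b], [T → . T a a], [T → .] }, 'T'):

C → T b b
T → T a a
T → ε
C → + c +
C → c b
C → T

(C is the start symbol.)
GOTO(I, 'T') = CLOSURE({ [A → αX.β] : [A → α.Xβ] ∈ I, X = 'T' })

Items with dot before 'T', with the dot advanced:
  [C → . T b b] → [C → T . b b]
  [T → . T a a] → [T → T . a a]
Closure adds nothing (no advanced item has the dot before a non-terminal).

GOTO = { [C → T . b b], [T → T . a a] }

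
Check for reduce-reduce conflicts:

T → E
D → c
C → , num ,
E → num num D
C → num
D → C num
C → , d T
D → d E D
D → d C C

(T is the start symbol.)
No reduce-reduce conflicts

A reduce-reduce conflict occurs when an LR(0) state has two complete items [A → α .] and [B → β .] — both call for a reduction, and with no lookahead the parser cannot choose between them.

Augment with T' → T and build the canonical LR(0) collection (I0 = CLOSURE({[T' → . T]}), then GOTO on every symbol after a dot until no new states appear). It has 21 states:
  I0: { [E → . num num D], [T → . E], [T' → . T] }  — shift
  I1: { [T → E .] }  — reduce
  I2: { [T' → T .] }  — accept
  I3: { [E → num . num D] }  — shift
  I4: { [C → . , d T], [C → . , num ,], [C → . num], [D → . C num], [D → . c], [D → . d C C], [D → . d E D], [E → num num . D] }  — shift
  I5: { [C → , . d T], [C → , . num ,] }  — shift
  I6: { [D → C . num] }  — shift
  I7: { [E → num num D .] }  — reduce
  I8: { [D → c .] }  — reduce
  I9: { [C → . , d T], [C → . , num ,], [C → . num], [D → d . C C], [D → d . E D], [E → . num num D] }  — shift
  I10: { [C → num .] }  — reduce
  I11: { [C → . , d T], [C → . , num ,], [C → . num], [D → d C . C] }  — shift
  I12: { [C → . , d T], [C → . , num ,], [C → . num], [D → . C num], [D → . c], [D → . d C C], [D → . d E D], [D → d E . D] }  — shift
  I13: { [C → num .], [E → num . num D] }  — shift, reduce
  I14: { [D → d E D .] }  — reduce
  I15: { [D → d C C .] }  — reduce
  I16: { [D → C num .] }  — reduce
  I17: { [C → , d . T], [E → . num num D], [T → . E] }  — shift
  I18: { [C → , num . ,] }  — shift
  I19: { [C → , num , .] }  — reduce
  I20: { [C → , d T .] }  — reduce

No state contains more than one complete item.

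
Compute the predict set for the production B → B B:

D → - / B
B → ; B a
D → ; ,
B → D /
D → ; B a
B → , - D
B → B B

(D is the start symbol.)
{ ',', '-', ';' }

PREDICT(B → B B) = (FIRST(RHS) \ {ε}) ∪ (FOLLOW(B) if ε ∈ FIRST(RHS), i.e. RHS ⇒* ε)
FIRST(B) = { ',', '-', ';' }
FIRST(B B) = { ',', '-', ';' }
ε ∉ FIRST(B B), so FOLLOW(B) is not added.
PREDICT(B → B B) = { ',', '-', ';' }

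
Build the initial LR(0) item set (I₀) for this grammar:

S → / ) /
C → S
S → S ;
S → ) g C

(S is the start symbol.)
{ [S → . ) g C], [S → . / ) /], [S → . S ;], [S' → . S] }

First, augment the grammar with S' → S
I₀ = CLOSURE({ [S' → . S] }):
  [S' → . S] has the dot before S: add [S → . / ) /], [S → . S ;], [S → . ) g C]
No further items can be added.

I₀ = { [S → . ) g C], [S → . / ) /], [S → . S ;], [S' → . S] }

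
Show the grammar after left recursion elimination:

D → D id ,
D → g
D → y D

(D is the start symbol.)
D → g D'
D → y D D'
D' → id , D'
D' → ε

D is directly left-recursive. The standard transformation for
  A → A α₁ | ... | A α_m | β₁ | ... | β_n
is
  A  → β₁ A' | ... | β_n A'
  A' → α₁ A' | ... | α_m A' | ε

D → g becomes D → g D'
D → y D becomes D → y D D'
D → D id , becomes D' → id , D'
Add D' → ε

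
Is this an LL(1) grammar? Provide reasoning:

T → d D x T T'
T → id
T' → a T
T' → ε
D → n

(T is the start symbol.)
A grammar is LL(1) if for each non-terminal N with multiple productions, the predict sets of those productions are pairwise disjoint, where PREDICT(N → α) = (FIRST(α) \ {ε}) ∪ (FOLLOW(N) if α ⇒* ε).

Relevant sets:
  FOLLOW(T') = { $, 'a' }

For T:
  PREDICT(T → d D x T T') = { 'd' }
  PREDICT(T → id) = { 'id' }
For T':
  PREDICT(T' → a T) = { 'a' }
  PREDICT(T' → ε) = { $, 'a' }
D has a single production, so nothing to check there.

Conflict found: Predict set conflict for T': { 'a' }
The grammar is NOT LL(1).

Answer: No. Predict set conflict for T': { 'a' }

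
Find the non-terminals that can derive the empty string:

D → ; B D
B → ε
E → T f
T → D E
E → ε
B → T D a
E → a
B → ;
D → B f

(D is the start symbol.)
{ 'B', 'E' }

A non-terminal is nullable if it can derive ε (the empty string): either it has an ε-production, or it has a production whose right-hand side consists entirely of nullable non-terminals.

ε-productions: B → ε, E → ε
So B, E are immediately nullable.
No further non-terminal can be added: every production for the remaining non-terminals contains a terminal or a non-nullable non-terminal.
Nullable = { 'B', 'E' }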